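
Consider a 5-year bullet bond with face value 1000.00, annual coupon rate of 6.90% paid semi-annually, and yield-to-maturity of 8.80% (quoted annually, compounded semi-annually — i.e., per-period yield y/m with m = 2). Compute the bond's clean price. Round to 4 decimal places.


Answer: Price = 924.4582

Derivation:
Coupon per period c = face * coupon_rate / m = 34.500000
Periods per year m = 2; per-period yield y/m = 0.044000
Number of cashflows N = 10
Cashflows (t years, CF_t, discount factor 1/(1+y/m)^(m*t), PV):
  t = 0.5000: CF_t = 34.500000, DF = 0.957854, PV = 33.045977
  t = 1.0000: CF_t = 34.500000, DF = 0.917485, PV = 31.653235
  t = 1.5000: CF_t = 34.500000, DF = 0.878817, PV = 30.319190
  t = 2.0000: CF_t = 34.500000, DF = 0.841779, PV = 29.041370
  t = 2.5000: CF_t = 34.500000, DF = 0.806302, PV = 27.817404
  t = 3.0000: CF_t = 34.500000, DF = 0.772320, PV = 26.645023
  t = 3.5000: CF_t = 34.500000, DF = 0.739770, PV = 25.522053
  t = 4.0000: CF_t = 34.500000, DF = 0.708592, PV = 24.446411
  t = 4.5000: CF_t = 34.500000, DF = 0.678728, PV = 23.416102
  t = 5.0000: CF_t = 1034.500000, DF = 0.650122, PV = 672.551442
Price P = sum_t PV_t = 924.458208


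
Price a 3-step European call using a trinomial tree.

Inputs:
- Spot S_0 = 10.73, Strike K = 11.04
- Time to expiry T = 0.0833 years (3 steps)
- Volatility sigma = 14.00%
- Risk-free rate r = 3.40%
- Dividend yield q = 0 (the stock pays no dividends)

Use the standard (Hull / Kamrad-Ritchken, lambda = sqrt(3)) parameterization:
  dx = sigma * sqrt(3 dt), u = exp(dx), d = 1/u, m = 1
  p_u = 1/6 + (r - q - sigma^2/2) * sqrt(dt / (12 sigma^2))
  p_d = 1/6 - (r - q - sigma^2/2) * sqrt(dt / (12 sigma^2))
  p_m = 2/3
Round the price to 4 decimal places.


Answer: Price = V(0,0) = 0.0747

Derivation:
dt = T/N = 0.027767; dx = sigma*sqrt(3*dt) = 0.040406
u = exp(dx) = 1.041234; d = 1/u = 0.960399
p_u = 0.174982, p_m = 0.666667, p_d = 0.158352
Discount per step: exp(-r*dt) = 0.999056
Stock lattice S(k, j) with j the centered position index:
  k=0: S(0,+0) = 10.7300
  k=1: S(1,-1) = 10.3051; S(1,+0) = 10.7300; S(1,+1) = 11.1724
  k=2: S(2,-2) = 9.8970; S(2,-1) = 10.3051; S(2,+0) = 10.7300; S(2,+1) = 11.1724; S(2,+2) = 11.6331
  k=3: S(3,-3) = 9.5051; S(3,-2) = 9.8970; S(3,-1) = 10.3051; S(3,+0) = 10.7300; S(3,+1) = 11.1724; S(3,+2) = 11.6331; S(3,+3) = 12.1128
Terminal payoffs V(N, j) = max(S_T - K, 0):
  V(3,-3) = 0.000000; V(3,-2) = 0.000000; V(3,-1) = 0.000000; V(3,+0) = 0.000000; V(3,+1) = 0.132440; V(3,+2) = 0.593123; V(3,+3) = 1.072801
Backward induction: V(k, j) = exp(-r*dt) * [p_u * V(k+1, j+1) + p_m * V(k+1, j) + p_d * V(k+1, j-1)]
  V(2,-2) = exp(-r*dt) * [p_u*0.000000 + p_m*0.000000 + p_d*0.000000] = 0.000000
  V(2,-1) = exp(-r*dt) * [p_u*0.000000 + p_m*0.000000 + p_d*0.000000] = 0.000000
  V(2,+0) = exp(-r*dt) * [p_u*0.132440 + p_m*0.000000 + p_d*0.000000] = 0.023153
  V(2,+1) = exp(-r*dt) * [p_u*0.593123 + p_m*0.132440 + p_d*0.000000] = 0.191897
  V(2,+2) = exp(-r*dt) * [p_u*1.072801 + p_m*0.593123 + p_d*0.132440] = 0.603538
  V(1,-1) = exp(-r*dt) * [p_u*0.023153 + p_m*0.000000 + p_d*0.000000] = 0.004047
  V(1,+0) = exp(-r*dt) * [p_u*0.191897 + p_m*0.023153 + p_d*0.000000] = 0.048967
  V(1,+1) = exp(-r*dt) * [p_u*0.603538 + p_m*0.191897 + p_d*0.023153] = 0.236982
  V(0,+0) = exp(-r*dt) * [p_u*0.236982 + p_m*0.048967 + p_d*0.004047] = 0.074683


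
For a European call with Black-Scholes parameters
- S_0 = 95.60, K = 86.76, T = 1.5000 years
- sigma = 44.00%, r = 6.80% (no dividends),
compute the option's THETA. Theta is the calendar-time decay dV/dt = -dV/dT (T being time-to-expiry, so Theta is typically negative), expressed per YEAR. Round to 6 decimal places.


Answer: Theta = -8.462267

Derivation:
d1 = 0.6387733592; d2 = 0.0998856158
phi(d1) = 0.3253173097; exp(-qT) = 1.0000000000; exp(-rT) = 0.9030295517
Theta = -S*exp(-qT)*phi(d1)*sigma/(2*sqrt(T)) - r*K*exp(-rT)*N(d2) + q*S*exp(-qT)*N(d1)
N(d1) = 0.7385148092; N(d2) = 0.5397824319; sqrt(T) = 1.2247448714
Term 1 = -95.6000 * 1.0000000000 * 0.3253173097 * 0.4400 / (2 * 1.2247448714) = -5.5865297479
Term 2 = -0.0680 * 86.7600 * 0.9030295517 * 0.5397824319 = -2.8757369956
Term 3 = 0 (no dividend yield, q = 0)
Theta = -5.5865297479 + (-2.8757369956) + (0.0000000000) = -8.462267


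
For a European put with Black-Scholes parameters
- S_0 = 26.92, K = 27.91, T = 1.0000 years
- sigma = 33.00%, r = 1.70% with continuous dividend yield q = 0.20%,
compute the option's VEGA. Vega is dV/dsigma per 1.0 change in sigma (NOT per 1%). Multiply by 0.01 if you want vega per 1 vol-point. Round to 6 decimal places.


Answer: Vega = 10.663526

Derivation:
d1 = 0.1010135068; d2 = -0.2289864932
phi(d1) = 0.3969121143; exp(-qT) = 0.9980019987; exp(-rT) = 0.9831436846
Vega = S * exp(-qT) * phi(d1) * sqrt(T) = 26.9200 * 0.9980019987 * 0.3969121143 * 1.0000000000 = 10.663526


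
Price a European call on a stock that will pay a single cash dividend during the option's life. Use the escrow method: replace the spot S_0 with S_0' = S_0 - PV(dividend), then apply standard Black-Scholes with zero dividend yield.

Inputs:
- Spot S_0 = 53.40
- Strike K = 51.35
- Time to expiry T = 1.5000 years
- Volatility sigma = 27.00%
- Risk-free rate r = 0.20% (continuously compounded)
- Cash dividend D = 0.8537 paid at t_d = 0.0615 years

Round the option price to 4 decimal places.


PV(D) = D * exp(-r * t_d) = 0.8537 * 0.99987701 = 0.85359500
S_0' = S_0 - PV(D) = 53.4000 - 0.85359500 = 52.54640500
d1 = (ln(S_0'/K) + (r + sigma^2/2)*T) / (sigma*sqrt(T)) = 0.24406216
d2 = d1 - sigma*sqrt(T) = -0.08661895
exp(-rT) = 0.99700450
N(d1) = 0.59640866; N(d2) = 0.46548720
C = S_0' * N(d1) - K * exp(-rT) * N(d2) = 52.54640500 * 0.59640866 - 51.3500 * 0.99700450 * 0.46548720 = 7.5080

Answer: Price = 7.5080


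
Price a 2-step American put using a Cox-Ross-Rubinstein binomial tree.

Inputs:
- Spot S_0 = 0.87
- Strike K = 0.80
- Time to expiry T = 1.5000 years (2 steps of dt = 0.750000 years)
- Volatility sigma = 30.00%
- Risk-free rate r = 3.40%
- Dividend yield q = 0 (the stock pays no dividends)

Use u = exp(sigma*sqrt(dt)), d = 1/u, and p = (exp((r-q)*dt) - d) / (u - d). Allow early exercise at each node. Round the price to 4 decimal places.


Answer: Price = V(0,0) = 0.0713

Derivation:
dt = T/N = 0.750000
u = exp(sigma*sqrt(dt)) = 1.296681; d = 1/u = 0.771200
p = (exp((r-q)*dt) - d) / (u - d) = 0.484562
Discount per step: exp(-r*dt) = 0.974822
Stock lattice S(k, i) with i counting down-moves:
  k=0: S(0,0) = 0.8700
  k=1: S(1,0) = 1.1281; S(1,1) = 0.6709
  k=2: S(2,0) = 1.4628; S(2,1) = 0.8700; S(2,2) = 0.5174
Terminal payoffs V(N, i) = max(K - S_T, 0):
  V(2,0) = 0.000000; V(2,1) = 0.000000; V(2,2) = 0.282568
Backward induction: V(k, i) = exp(-r*dt) * [p * V(k+1, i) + (1-p) * V(k+1, i+1)]; then take max(V_cont, immediate exercise) for American.
  V(1,0) = exp(-r*dt) * [p*0.000000 + (1-p)*0.000000] = 0.000000; exercise = 0.000000; V(1,0) = max -> 0.000000
  V(1,1) = exp(-r*dt) * [p*0.000000 + (1-p)*0.282568] = 0.141979; exercise = 0.129056; V(1,1) = max -> 0.141979
  V(0,0) = exp(-r*dt) * [p*0.000000 + (1-p)*0.141979] = 0.071339; exercise = 0.000000; V(0,0) = max -> 0.071339


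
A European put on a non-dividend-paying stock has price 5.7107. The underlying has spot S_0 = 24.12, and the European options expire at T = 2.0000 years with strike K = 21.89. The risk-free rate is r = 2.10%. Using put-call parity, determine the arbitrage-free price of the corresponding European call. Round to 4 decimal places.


Answer: Call price = 8.8410

Derivation:
Put-call parity: C - P = S_0 * exp(-qT) - K * exp(-rT).
S_0 * exp(-qT) = 24.1200 * 1.00000000 = 24.12000000
K * exp(-rT) = 21.8900 * 0.95886978 = 20.98965950
C = P + S*exp(-qT) - K*exp(-rT)
C = 5.7107 + 24.12000000 - 20.98965950 = 8.8410


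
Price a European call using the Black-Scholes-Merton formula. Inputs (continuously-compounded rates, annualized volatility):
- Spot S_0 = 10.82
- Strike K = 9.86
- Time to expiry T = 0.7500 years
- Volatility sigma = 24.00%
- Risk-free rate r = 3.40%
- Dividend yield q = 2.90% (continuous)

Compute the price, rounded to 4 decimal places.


d1 = (ln(S/K) + (r - q + 0.5*sigma^2) * T) / (sigma * sqrt(T)) = 0.56897919
d2 = d1 - sigma * sqrt(T) = 0.36113310
exp(-rT) = 0.97482238; exp(-qT) = 0.97848483
C = S_0 * exp(-qT) * N(d1) - K * exp(-rT) * N(d2)
N(d1) = 0.71531487; N(d2) = 0.64100002
C = 10.8200 * 0.97848483 * 0.71531487 - 9.8600 * 0.97482238 * 0.64100002 = 1.4121

Answer: Price = 1.4121


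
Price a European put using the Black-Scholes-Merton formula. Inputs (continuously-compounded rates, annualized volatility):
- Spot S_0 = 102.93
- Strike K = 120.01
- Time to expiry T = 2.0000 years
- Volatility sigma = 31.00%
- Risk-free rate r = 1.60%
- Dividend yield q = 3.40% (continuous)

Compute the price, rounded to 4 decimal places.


Answer: Price = 30.1219

Derivation:
d1 = (ln(S/K) + (r - q + 0.5*sigma^2) * T) / (sigma * sqrt(T)) = -0.21310357
d2 = d1 - sigma * sqrt(T) = -0.65150977
exp(-rT) = 0.96850658; exp(-qT) = 0.93426047
P = K * exp(-rT) * N(-d2) - S_0 * exp(-qT) * N(-d1)
N(-d1) = 0.58437691; N(-d2) = 0.74264127
P = 120.0100 * 0.96850658 * 0.74264127 - 102.9300 * 0.93426047 * 0.58437691 = 30.1219


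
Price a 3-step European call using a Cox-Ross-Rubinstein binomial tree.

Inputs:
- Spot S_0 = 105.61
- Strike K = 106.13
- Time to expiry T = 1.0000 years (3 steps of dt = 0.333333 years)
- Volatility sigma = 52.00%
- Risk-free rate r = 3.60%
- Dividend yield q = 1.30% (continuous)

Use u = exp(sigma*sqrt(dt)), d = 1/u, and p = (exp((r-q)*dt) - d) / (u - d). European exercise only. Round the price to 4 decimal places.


dt = T/N = 0.333333
u = exp(sigma*sqrt(dt)) = 1.350159; d = 1/u = 0.740654
p = (exp((r-q)*dt) - d) / (u - d) = 0.438130
Discount per step: exp(-r*dt) = 0.988072
Stock lattice S(k, i) with i counting down-moves:
  k=0: S(0,0) = 105.6100
  k=1: S(1,0) = 142.5903; S(1,1) = 78.2204
  k=2: S(2,0) = 192.5195; S(2,1) = 105.6100; S(2,2) = 57.9343
  k=3: S(3,0) = 259.9319; S(3,1) = 142.5903; S(3,2) = 78.2204; S(3,3) = 42.9092
Terminal payoffs V(N, i) = max(S_T - K, 0):
  V(3,0) = 153.801851; V(3,1) = 36.460260; V(3,2) = 0.000000; V(3,3) = 0.000000
Backward induction: V(k, i) = exp(-r*dt) * [p * V(k+1, i) + (1-p) * V(k+1, i+1)].
  V(2,0) = exp(-r*dt) * [p*153.801851 + (1-p)*36.460260] = 86.822983
  V(2,1) = exp(-r*dt) * [p*36.460260 + (1-p)*0.000000] = 15.783789
  V(2,2) = exp(-r*dt) * [p*0.000000 + (1-p)*0.000000] = 0.000000
  V(1,0) = exp(-r*dt) * [p*86.822983 + (1-p)*15.783789] = 46.348659
  V(1,1) = exp(-r*dt) * [p*15.783789 + (1-p)*0.000000] = 6.832864
  V(0,0) = exp(-r*dt) * [p*46.348659 + (1-p)*6.832864] = 23.857901

Answer: Price = V(0,0) = 23.8579


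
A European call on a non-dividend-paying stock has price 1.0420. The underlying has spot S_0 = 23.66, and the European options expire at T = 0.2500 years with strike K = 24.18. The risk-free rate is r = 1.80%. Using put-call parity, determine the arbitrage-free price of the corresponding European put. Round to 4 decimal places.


Answer: Put price = 1.4534

Derivation:
Put-call parity: C - P = S_0 * exp(-qT) - K * exp(-rT).
S_0 * exp(-qT) = 23.6600 * 1.00000000 = 23.66000000
K * exp(-rT) = 24.1800 * 0.99551011 = 24.07143446
P = C - S*exp(-qT) + K*exp(-rT)
P = 1.0420 - 23.66000000 + 24.07143446 = 1.4534


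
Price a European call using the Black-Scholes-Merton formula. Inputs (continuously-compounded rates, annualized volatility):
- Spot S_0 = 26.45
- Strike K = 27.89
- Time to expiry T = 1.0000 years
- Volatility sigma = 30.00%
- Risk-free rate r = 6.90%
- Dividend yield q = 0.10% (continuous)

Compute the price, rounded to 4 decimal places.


Answer: Price = 3.3276

Derivation:
d1 = (ln(S/K) + (r - q + 0.5*sigma^2) * T) / (sigma * sqrt(T)) = 0.19995986
d2 = d1 - sigma * sqrt(T) = -0.10004014
exp(-rT) = 0.93332668; exp(-qT) = 0.99900050
C = S_0 * exp(-qT) * N(d1) - K * exp(-rT) * N(d2)
N(d1) = 0.57924401; N(d2) = 0.46015623
C = 26.4500 * 0.99900050 * 0.57924401 - 27.8900 * 0.93332668 * 0.46015623 = 3.3276


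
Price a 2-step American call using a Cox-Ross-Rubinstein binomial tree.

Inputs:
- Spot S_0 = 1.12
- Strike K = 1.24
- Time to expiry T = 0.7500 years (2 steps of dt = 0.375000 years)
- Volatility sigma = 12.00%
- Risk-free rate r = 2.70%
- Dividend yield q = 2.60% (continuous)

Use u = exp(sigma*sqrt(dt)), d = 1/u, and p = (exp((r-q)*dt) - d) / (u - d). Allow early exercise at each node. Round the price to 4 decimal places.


Answer: Price = V(0,0) = 0.0132

Derivation:
dt = T/N = 0.375000
u = exp(sigma*sqrt(dt)) = 1.076252; d = 1/u = 0.929150
p = (exp((r-q)*dt) - d) / (u - d) = 0.484187
Discount per step: exp(-r*dt) = 0.989926
Stock lattice S(k, i) with i counting down-moves:
  k=0: S(0,0) = 1.1200
  k=1: S(1,0) = 1.2054; S(1,1) = 1.0406
  k=2: S(2,0) = 1.2973; S(2,1) = 1.1200; S(2,2) = 0.9669
Terminal payoffs V(N, i) = max(S_T - K, 0):
  V(2,0) = 0.057317; V(2,1) = 0.000000; V(2,2) = 0.000000
Backward induction: V(k, i) = exp(-r*dt) * [p * V(k+1, i) + (1-p) * V(k+1, i+1)]; then take max(V_cont, immediate exercise) for American.
  V(1,0) = exp(-r*dt) * [p*0.057317 + (1-p)*0.000000] = 0.027472; exercise = 0.000000; V(1,0) = max -> 0.027472
  V(1,1) = exp(-r*dt) * [p*0.000000 + (1-p)*0.000000] = 0.000000; exercise = 0.000000; V(1,1) = max -> 0.000000
  V(0,0) = exp(-r*dt) * [p*0.027472 + (1-p)*0.000000] = 0.013168; exercise = 0.000000; V(0,0) = max -> 0.013168


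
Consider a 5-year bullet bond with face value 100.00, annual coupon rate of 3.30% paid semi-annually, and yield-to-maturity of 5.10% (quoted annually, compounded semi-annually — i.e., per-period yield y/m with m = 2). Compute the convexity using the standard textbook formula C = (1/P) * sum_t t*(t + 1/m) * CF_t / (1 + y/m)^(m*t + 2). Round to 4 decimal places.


Answer: Convexity = 23.6049

Derivation:
Coupon per period c = face * coupon_rate / m = 1.650000
Periods per year m = 2; per-period yield y/m = 0.025500
Number of cashflows N = 10
Cashflows (t years, CF_t, discount factor 1/(1+y/m)^(m*t), PV):
  t = 0.5000: CF_t = 1.650000, DF = 0.975134, PV = 1.608971
  t = 1.0000: CF_t = 1.650000, DF = 0.950886, PV = 1.568963
  t = 1.5000: CF_t = 1.650000, DF = 0.927242, PV = 1.529949
  t = 2.0000: CF_t = 1.650000, DF = 0.904185, PV = 1.491905
  t = 2.5000: CF_t = 1.650000, DF = 0.881702, PV = 1.454808
  t = 3.0000: CF_t = 1.650000, DF = 0.859777, PV = 1.418633
  t = 3.5000: CF_t = 1.650000, DF = 0.838398, PV = 1.383357
  t = 4.0000: CF_t = 1.650000, DF = 0.817551, PV = 1.348959
  t = 4.5000: CF_t = 1.650000, DF = 0.797222, PV = 1.315416
  t = 5.0000: CF_t = 101.650000, DF = 0.777398, PV = 79.022495
Price P = sum_t PV_t = 92.143455
Convexity numerator sum_t t*(t + 1/m) * CF_t / (1+y/m)^(m*t + 2):
  t = 0.5000: term = 0.764974
  t = 1.0000: term = 2.237858
  t = 1.5000: term = 4.364423
  t = 2.0000: term = 7.093163
  t = 2.5000: term = 10.375178
  t = 3.0000: term = 14.164065
  t = 3.5000: term = 18.415817
  t = 4.0000: term = 23.088717
  t = 4.5000: term = 28.143244
  t = 5.0000: term = 2066.389091
Convexity = (1/P) * sum = 2175.036531 / 92.143455 = 23.604895


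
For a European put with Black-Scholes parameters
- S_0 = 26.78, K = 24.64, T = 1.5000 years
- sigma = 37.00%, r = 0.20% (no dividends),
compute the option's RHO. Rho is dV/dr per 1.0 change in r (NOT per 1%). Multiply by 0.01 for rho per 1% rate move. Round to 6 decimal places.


d1 = 0.4169852488; d2 = -0.0361703537
phi(d1) = 0.3657237975; exp(-qT) = 1.0000000000; exp(-rT) = 0.9970044955
N(-d2) = 0.5144267376
Rho = -K*T*exp(-rT)*N(-d2) = -24.6400 * 1.5000 * 0.9970044955 * 0.5144267376 = -18.956258

Answer: Rho = -18.956258


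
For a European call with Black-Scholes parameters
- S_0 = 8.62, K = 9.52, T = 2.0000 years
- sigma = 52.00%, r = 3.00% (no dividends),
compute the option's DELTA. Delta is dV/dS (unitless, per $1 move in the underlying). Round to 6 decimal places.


Answer: Delta = 0.623331

Derivation:
d1 = 0.3142412939; d2 = -0.4211497585
phi(d1) = 0.3797233459; exp(-qT) = 1.0000000000; exp(-rT) = 0.9417645336
N(d1) = 0.6233311090
Delta = exp(-qT) * N(d1) = 1.0000000000 * 0.6233311090 = 0.623331


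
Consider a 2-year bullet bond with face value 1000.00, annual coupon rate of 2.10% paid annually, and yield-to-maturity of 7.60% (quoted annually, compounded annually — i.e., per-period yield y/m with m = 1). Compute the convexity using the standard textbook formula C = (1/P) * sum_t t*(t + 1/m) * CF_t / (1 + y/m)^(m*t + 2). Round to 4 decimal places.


Coupon per period c = face * coupon_rate / m = 21.000000
Periods per year m = 1; per-period yield y/m = 0.076000
Number of cashflows N = 2
Cashflows (t years, CF_t, discount factor 1/(1+y/m)^(m*t), PV):
  t = 1.0000: CF_t = 21.000000, DF = 0.929368, PV = 19.516729
  t = 2.0000: CF_t = 1021.000000, DF = 0.863725, PV = 881.863158
Price P = sum_t PV_t = 901.379887
Convexity numerator sum_t t*(t + 1/m) * CF_t / (1+y/m)^(m*t + 2):
  t = 1.0000: term = 33.714170
  t = 2.0000: term = 4570.123193
Convexity = (1/P) * sum = 4603.837363 / 901.379887 = 5.107544

Answer: Convexity = 5.1075


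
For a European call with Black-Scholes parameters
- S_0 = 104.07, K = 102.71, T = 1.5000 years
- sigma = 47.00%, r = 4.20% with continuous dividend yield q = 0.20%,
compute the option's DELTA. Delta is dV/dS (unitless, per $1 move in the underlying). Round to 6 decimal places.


Answer: Delta = 0.658913

Derivation:
d1 = 0.4149005947; d2 = -0.1607294949
phi(d1) = 0.3660410531; exp(-qT) = 0.9970044955; exp(-rT) = 0.9389434737
N(d1) = 0.6608926628
Delta = exp(-qT) * N(d1) = 0.9970044955 * 0.6608926628 = 0.658913


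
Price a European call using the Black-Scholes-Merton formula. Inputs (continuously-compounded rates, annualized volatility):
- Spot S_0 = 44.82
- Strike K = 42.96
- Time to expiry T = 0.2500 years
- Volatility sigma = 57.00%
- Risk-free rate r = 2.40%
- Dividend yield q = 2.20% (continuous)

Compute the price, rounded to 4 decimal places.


Answer: Price = 5.9360

Derivation:
d1 = (ln(S/K) + (r - q + 0.5*sigma^2) * T) / (sigma * sqrt(T)) = 0.29297375
d2 = d1 - sigma * sqrt(T) = 0.00797375
exp(-rT) = 0.99401796; exp(-qT) = 0.99451510
C = S_0 * exp(-qT) * N(d1) - K * exp(-rT) * N(d2)
N(d1) = 0.61522889; N(d2) = 0.50318103
C = 44.8200 * 0.99451510 * 0.61522889 - 42.9600 * 0.99401796 * 0.50318103 = 5.9360


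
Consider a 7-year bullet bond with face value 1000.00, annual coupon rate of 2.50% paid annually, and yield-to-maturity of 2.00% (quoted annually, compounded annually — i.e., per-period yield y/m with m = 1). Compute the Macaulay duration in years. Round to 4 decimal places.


Coupon per period c = face * coupon_rate / m = 25.000000
Periods per year m = 1; per-period yield y/m = 0.020000
Number of cashflows N = 7
Cashflows (t years, CF_t, discount factor 1/(1+y/m)^(m*t), PV):
  t = 1.0000: CF_t = 25.000000, DF = 0.980392, PV = 24.509804
  t = 2.0000: CF_t = 25.000000, DF = 0.961169, PV = 24.029220
  t = 3.0000: CF_t = 25.000000, DF = 0.942322, PV = 23.558058
  t = 4.0000: CF_t = 25.000000, DF = 0.923845, PV = 23.096136
  t = 5.0000: CF_t = 25.000000, DF = 0.905731, PV = 22.643270
  t = 6.0000: CF_t = 25.000000, DF = 0.887971, PV = 22.199285
  t = 7.0000: CF_t = 1025.000000, DF = 0.870560, PV = 892.324183
Price P = sum_t PV_t = 1032.359955
Macaulay numerator sum_t t * PV_t:
  t * PV_t at t = 1.0000: 24.509804
  t * PV_t at t = 2.0000: 48.058439
  t * PV_t at t = 3.0000: 70.674175
  t * PV_t at t = 4.0000: 92.384543
  t * PV_t at t = 5.0000: 113.216351
  t * PV_t at t = 6.0000: 133.195707
  t * PV_t at t = 7.0000: 6246.269282
Macaulay duration D = (sum_t t * PV_t) / P = 6728.308301 / 1032.359955 = 6.517405

Answer: Macaulay duration = 6.5174 years


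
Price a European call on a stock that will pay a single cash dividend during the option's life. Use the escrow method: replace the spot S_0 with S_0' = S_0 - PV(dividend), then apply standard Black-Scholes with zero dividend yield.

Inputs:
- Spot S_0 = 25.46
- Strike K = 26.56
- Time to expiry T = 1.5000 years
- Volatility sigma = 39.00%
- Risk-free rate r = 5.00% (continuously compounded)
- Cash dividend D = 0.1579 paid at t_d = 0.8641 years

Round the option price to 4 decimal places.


PV(D) = D * exp(-r * t_d) = 0.1579 * 0.95771504 = 0.15122320
S_0' = S_0 - PV(D) = 25.4600 - 0.15122320 = 25.30877680
d1 = (ln(S_0'/K) + (r + sigma^2/2)*T) / (sigma*sqrt(T)) = 0.29481791
d2 = d1 - sigma*sqrt(T) = -0.18283259
exp(-rT) = 0.92774349
N(d1) = 0.61593351; N(d2) = 0.42746469
C = S_0' * N(d1) - K * exp(-rT) * N(d2) = 25.30877680 * 0.61593351 - 26.5600 * 0.92774349 * 0.42746469 = 5.0554

Answer: Price = 5.0554


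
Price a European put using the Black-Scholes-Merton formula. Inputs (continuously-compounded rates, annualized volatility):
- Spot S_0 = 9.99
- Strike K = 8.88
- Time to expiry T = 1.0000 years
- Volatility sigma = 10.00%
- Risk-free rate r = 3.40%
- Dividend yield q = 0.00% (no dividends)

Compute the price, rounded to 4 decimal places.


Answer: Price = 0.0260

Derivation:
d1 = (ln(S/K) + (r - q + 0.5*sigma^2) * T) / (sigma * sqrt(T)) = 1.56783036
d2 = d1 - sigma * sqrt(T) = 1.46783036
exp(-rT) = 0.96657150; exp(-qT) = 1.00000000
P = K * exp(-rT) * N(-d2) - S_0 * exp(-qT) * N(-d1)
N(-d1) = 0.05846036; N(-d2) = 0.07107515
P = 8.8800 * 0.96657150 * 0.07107515 - 9.9900 * 1.00000000 * 0.05846036 = 0.0260


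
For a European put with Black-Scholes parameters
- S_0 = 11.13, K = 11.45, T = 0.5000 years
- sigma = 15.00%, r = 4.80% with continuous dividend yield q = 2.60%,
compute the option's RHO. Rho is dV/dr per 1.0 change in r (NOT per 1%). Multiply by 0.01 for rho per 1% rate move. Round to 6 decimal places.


Answer: Rho = -3.273770

Derivation:
d1 = -0.1105025438; d2 = -0.2165685610
phi(d1) = 0.3965139961; exp(-qT) = 0.9870841350; exp(-rT) = 0.9762857098
N(-d2) = 0.5857277055
Rho = -K*T*exp(-rT)*N(-d2) = -11.4500 * 0.5000 * 0.9762857098 * 0.5857277055 = -3.273770


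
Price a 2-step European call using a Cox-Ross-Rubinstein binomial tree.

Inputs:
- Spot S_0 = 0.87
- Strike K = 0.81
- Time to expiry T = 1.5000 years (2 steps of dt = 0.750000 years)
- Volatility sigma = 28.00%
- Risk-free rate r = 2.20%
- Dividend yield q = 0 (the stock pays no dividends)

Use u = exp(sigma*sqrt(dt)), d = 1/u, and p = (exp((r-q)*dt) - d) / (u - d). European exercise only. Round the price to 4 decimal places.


Answer: Price = V(0,0) = 0.1598

Derivation:
dt = T/N = 0.750000
u = exp(sigma*sqrt(dt)) = 1.274415; d = 1/u = 0.784674
p = (exp((r-q)*dt) - d) / (u - d) = 0.473644
Discount per step: exp(-r*dt) = 0.983635
Stock lattice S(k, i) with i counting down-moves:
  k=0: S(0,0) = 0.8700
  k=1: S(1,0) = 1.1087; S(1,1) = 0.6827
  k=2: S(2,0) = 1.4130; S(2,1) = 0.8700; S(2,2) = 0.5357
Terminal payoffs V(N, i) = max(S_T - K, 0):
  V(2,0) = 0.602996; V(2,1) = 0.060000; V(2,2) = 0.000000
Backward induction: V(k, i) = exp(-r*dt) * [p * V(k+1, i) + (1-p) * V(k+1, i+1)].
  V(1,0) = exp(-r*dt) * [p*0.602996 + (1-p)*0.060000] = 0.311996
  V(1,1) = exp(-r*dt) * [p*0.060000 + (1-p)*0.000000] = 0.027954
  V(0,0) = exp(-r*dt) * [p*0.311996 + (1-p)*0.027954] = 0.159830


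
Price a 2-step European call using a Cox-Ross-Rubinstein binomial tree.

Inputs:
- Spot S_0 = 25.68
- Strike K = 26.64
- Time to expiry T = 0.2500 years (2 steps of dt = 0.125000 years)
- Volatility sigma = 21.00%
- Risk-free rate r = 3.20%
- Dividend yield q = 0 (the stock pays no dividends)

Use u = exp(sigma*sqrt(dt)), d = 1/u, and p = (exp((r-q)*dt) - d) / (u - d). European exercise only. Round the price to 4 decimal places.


Answer: Price = V(0,0) = 0.8080

Derivation:
dt = T/N = 0.125000
u = exp(sigma*sqrt(dt)) = 1.077072; d = 1/u = 0.928443
p = (exp((r-q)*dt) - d) / (u - d) = 0.508414
Discount per step: exp(-r*dt) = 0.996008
Stock lattice S(k, i) with i counting down-moves:
  k=0: S(0,0) = 25.6800
  k=1: S(1,0) = 27.6592; S(1,1) = 23.8424
  k=2: S(2,0) = 29.7910; S(2,1) = 25.6800; S(2,2) = 22.1363
Terminal payoffs V(N, i) = max(S_T - K, 0):
  V(2,0) = 3.150957; V(2,1) = 0.000000; V(2,2) = 0.000000
Backward induction: V(k, i) = exp(-r*dt) * [p * V(k+1, i) + (1-p) * V(k+1, i+1)].
  V(1,0) = exp(-r*dt) * [p*3.150957 + (1-p)*0.000000] = 1.595594
  V(1,1) = exp(-r*dt) * [p*0.000000 + (1-p)*0.000000] = 0.000000
  V(0,0) = exp(-r*dt) * [p*1.595594 + (1-p)*0.000000] = 0.807983


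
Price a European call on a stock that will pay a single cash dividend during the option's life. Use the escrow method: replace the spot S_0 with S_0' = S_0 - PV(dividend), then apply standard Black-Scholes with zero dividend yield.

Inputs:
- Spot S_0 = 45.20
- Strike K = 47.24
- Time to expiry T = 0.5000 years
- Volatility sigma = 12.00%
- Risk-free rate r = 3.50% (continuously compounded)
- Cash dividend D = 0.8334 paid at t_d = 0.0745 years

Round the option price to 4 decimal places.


Answer: Price = 0.7232

Derivation:
PV(D) = D * exp(-r * t_d) = 0.8334 * 0.99739590 = 0.83122974
S_0' = S_0 - PV(D) = 45.2000 - 0.83122974 = 44.36877026
d1 = (ln(S_0'/K) + (r + sigma^2/2)*T) / (sigma*sqrt(T)) = -0.49032130
d2 = d1 - sigma*sqrt(T) = -0.57517411
exp(-rT) = 0.98265224
N(d1) = 0.31195328; N(d2) = 0.28258677
C = S_0' * N(d1) - K * exp(-rT) * N(d2) = 44.36877026 * 0.31195328 - 47.2400 * 0.98265224 * 0.28258677 = 0.7232


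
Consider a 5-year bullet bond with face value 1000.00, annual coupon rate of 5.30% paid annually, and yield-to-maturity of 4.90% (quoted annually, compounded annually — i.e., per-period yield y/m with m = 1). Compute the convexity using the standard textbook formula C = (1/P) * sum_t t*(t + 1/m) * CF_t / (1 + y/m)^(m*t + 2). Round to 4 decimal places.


Answer: Convexity = 23.8374

Derivation:
Coupon per period c = face * coupon_rate / m = 53.000000
Periods per year m = 1; per-period yield y/m = 0.049000
Number of cashflows N = 5
Cashflows (t years, CF_t, discount factor 1/(1+y/m)^(m*t), PV):
  t = 1.0000: CF_t = 53.000000, DF = 0.953289, PV = 50.524309
  t = 2.0000: CF_t = 53.000000, DF = 0.908760, PV = 48.164260
  t = 3.0000: CF_t = 53.000000, DF = 0.866310, PV = 45.914452
  t = 4.0000: CF_t = 53.000000, DF = 0.825844, PV = 43.769735
  t = 5.0000: CF_t = 1053.000000, DF = 0.787268, PV = 828.993128
Price P = sum_t PV_t = 1017.365883
Convexity numerator sum_t t*(t + 1/m) * CF_t / (1+y/m)^(m*t + 2):
  t = 1.0000: term = 91.828904
  t = 2.0000: term = 262.618410
  t = 3.0000: term = 500.702402
  t = 4.0000: term = 795.523358
  t = 5.0000: term = 22600.664509
Convexity = (1/P) * sum = 24251.337583 / 1017.365883 = 23.837380


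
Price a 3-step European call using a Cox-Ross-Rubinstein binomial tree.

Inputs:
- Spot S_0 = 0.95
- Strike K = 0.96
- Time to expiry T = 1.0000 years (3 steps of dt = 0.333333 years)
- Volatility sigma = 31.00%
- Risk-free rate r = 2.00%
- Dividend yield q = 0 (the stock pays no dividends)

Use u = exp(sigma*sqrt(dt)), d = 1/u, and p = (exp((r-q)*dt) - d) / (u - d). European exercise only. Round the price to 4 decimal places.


Answer: Price = V(0,0) = 0.1306

Derivation:
dt = T/N = 0.333333
u = exp(sigma*sqrt(dt)) = 1.195995; d = 1/u = 0.836124
p = (exp((r-q)*dt) - d) / (u - d) = 0.473961
Discount per step: exp(-r*dt) = 0.993356
Stock lattice S(k, i) with i counting down-moves:
  k=0: S(0,0) = 0.9500
  k=1: S(1,0) = 1.1362; S(1,1) = 0.7943
  k=2: S(2,0) = 1.3589; S(2,1) = 0.9500; S(2,2) = 0.6641
  k=3: S(3,0) = 1.6252; S(3,1) = 1.1362; S(3,2) = 0.7943; S(3,3) = 0.5553
Terminal payoffs V(N, i) = max(S_T - K, 0):
  V(3,0) = 0.665219; V(3,1) = 0.176195; V(3,2) = 0.000000; V(3,3) = 0.000000
Backward induction: V(k, i) = exp(-r*dt) * [p * V(k+1, i) + (1-p) * V(k+1, i+1)].
  V(2,0) = exp(-r*dt) * [p*0.665219 + (1-p)*0.176195] = 0.405263
  V(2,1) = exp(-r*dt) * [p*0.176195 + (1-p)*0.000000] = 0.082955
  V(2,2) = exp(-r*dt) * [p*0.000000 + (1-p)*0.000000] = 0.000000
  V(1,0) = exp(-r*dt) * [p*0.405263 + (1-p)*0.082955] = 0.234150
  V(1,1) = exp(-r*dt) * [p*0.082955 + (1-p)*0.000000] = 0.039056
  V(0,0) = exp(-r*dt) * [p*0.234150 + (1-p)*0.039056] = 0.130649


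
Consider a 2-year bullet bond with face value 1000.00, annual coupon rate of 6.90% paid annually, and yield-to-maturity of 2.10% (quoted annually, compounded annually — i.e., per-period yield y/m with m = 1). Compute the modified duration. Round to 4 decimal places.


Coupon per period c = face * coupon_rate / m = 69.000000
Periods per year m = 1; per-period yield y/m = 0.021000
Number of cashflows N = 2
Cashflows (t years, CF_t, discount factor 1/(1+y/m)^(m*t), PV):
  t = 1.0000: CF_t = 69.000000, DF = 0.979432, PV = 67.580803
  t = 2.0000: CF_t = 1069.000000, DF = 0.959287, PV = 1025.477701
Price P = sum_t PV_t = 1093.058504
First compute Macaulay numerator sum_t t * PV_t:
  t * PV_t at t = 1.0000: 67.580803
  t * PV_t at t = 2.0000: 2050.955402
Macaulay duration D = 2118.536205 / 1093.058504 = 1.938173
Modified duration = D / (1 + y/m) = 1.938173 / (1 + 0.021000) = 1.898308

Answer: Modified duration = 1.8983


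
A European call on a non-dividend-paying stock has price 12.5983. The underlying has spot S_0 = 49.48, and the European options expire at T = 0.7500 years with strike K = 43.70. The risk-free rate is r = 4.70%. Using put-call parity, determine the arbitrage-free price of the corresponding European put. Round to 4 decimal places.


Answer: Put price = 5.3047

Derivation:
Put-call parity: C - P = S_0 * exp(-qT) - K * exp(-rT).
S_0 * exp(-qT) = 49.4800 * 1.00000000 = 49.48000000
K * exp(-rT) = 43.7000 * 0.96536405 = 42.18640877
P = C - S*exp(-qT) + K*exp(-rT)
P = 12.5983 - 49.48000000 + 42.18640877 = 5.3047


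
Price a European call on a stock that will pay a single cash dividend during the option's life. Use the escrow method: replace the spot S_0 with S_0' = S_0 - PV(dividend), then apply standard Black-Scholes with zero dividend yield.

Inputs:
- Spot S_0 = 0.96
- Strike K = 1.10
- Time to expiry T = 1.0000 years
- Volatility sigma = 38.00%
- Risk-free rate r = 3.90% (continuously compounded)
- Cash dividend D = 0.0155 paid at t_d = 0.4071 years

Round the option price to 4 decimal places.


PV(D) = D * exp(-r * t_d) = 0.0155 * 0.98424847 = 0.01525585
S_0' = S_0 - PV(D) = 0.9600 - 0.01525585 = 0.94474415
d1 = (ln(S_0'/K) + (r + sigma^2/2)*T) / (sigma*sqrt(T)) = -0.10776661
d2 = d1 - sigma*sqrt(T) = -0.48776661
exp(-rT) = 0.96175071
N(d1) = 0.45709042; N(d2) = 0.31285758
C = S_0' * N(d1) - K * exp(-rT) * N(d2) = 0.94474415 * 0.45709042 - 1.1000 * 0.96175071 * 0.31285758 = 0.1009

Answer: Price = 0.1009


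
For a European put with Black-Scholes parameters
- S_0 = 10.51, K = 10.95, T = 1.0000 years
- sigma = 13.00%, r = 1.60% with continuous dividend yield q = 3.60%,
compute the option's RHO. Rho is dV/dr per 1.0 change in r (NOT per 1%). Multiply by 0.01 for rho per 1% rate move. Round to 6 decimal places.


d1 = -0.4043251644; d2 = -0.5343251644
phi(d1) = 0.3676301209; exp(-qT) = 0.9646402935; exp(-rT) = 0.9841273201
N(-d2) = 0.7034417076
Rho = -K*T*exp(-rT)*N(-d2) = -10.9500 * 1.0000 * 0.9841273201 * 0.7034417076 = -7.580424

Answer: Rho = -7.580424


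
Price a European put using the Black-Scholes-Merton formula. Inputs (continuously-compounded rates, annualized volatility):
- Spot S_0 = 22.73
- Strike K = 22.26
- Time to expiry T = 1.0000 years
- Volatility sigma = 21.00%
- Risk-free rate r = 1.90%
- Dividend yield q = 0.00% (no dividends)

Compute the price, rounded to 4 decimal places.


d1 = (ln(S/K) + (r - q + 0.5*sigma^2) * T) / (sigma * sqrt(T)) = 0.29497282
d2 = d1 - sigma * sqrt(T) = 0.08497282
exp(-rT) = 0.98117936; exp(-qT) = 1.00000000
P = K * exp(-rT) * N(-d2) - S_0 * exp(-qT) * N(-d1)
N(-d1) = 0.38400732; N(-d2) = 0.46614150
P = 22.2600 * 0.98117936 * 0.46614150 - 22.7300 * 1.00000000 * 0.38400732 = 1.4525

Answer: Price = 1.4525


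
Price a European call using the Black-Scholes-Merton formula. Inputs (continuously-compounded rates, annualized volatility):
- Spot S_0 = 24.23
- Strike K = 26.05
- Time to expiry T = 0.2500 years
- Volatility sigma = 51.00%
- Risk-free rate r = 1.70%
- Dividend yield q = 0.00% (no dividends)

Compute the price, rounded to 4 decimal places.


Answer: Price = 1.7801

Derivation:
d1 = (ln(S/K) + (r - q + 0.5*sigma^2) * T) / (sigma * sqrt(T)) = -0.13985778
d2 = d1 - sigma * sqrt(T) = -0.39485778
exp(-rT) = 0.99575902; exp(-qT) = 1.00000000
C = S_0 * exp(-qT) * N(d1) - K * exp(-rT) * N(d2)
N(d1) = 0.44438618; N(d2) = 0.34647393
C = 24.2300 * 1.00000000 * 0.44438618 - 26.0500 * 0.99575902 * 0.34647393 = 1.7801


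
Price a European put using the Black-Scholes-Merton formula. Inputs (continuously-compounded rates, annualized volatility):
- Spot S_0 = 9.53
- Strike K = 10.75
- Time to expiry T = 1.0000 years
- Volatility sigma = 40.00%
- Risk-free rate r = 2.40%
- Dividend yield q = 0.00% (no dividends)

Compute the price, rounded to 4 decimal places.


d1 = (ln(S/K) + (r - q + 0.5*sigma^2) * T) / (sigma * sqrt(T)) = -0.04115259
d2 = d1 - sigma * sqrt(T) = -0.44115259
exp(-rT) = 0.97628571; exp(-qT) = 1.00000000
P = K * exp(-rT) * N(-d2) - S_0 * exp(-qT) * N(-d1)
N(-d1) = 0.51641288; N(-d2) = 0.67044873
P = 10.7500 * 0.97628571 * 0.67044873 - 9.5300 * 1.00000000 * 0.51641288 = 2.1150

Answer: Price = 2.1150


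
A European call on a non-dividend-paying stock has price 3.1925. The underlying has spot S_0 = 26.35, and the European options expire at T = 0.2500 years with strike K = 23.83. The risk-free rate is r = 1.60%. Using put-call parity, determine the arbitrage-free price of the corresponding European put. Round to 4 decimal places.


Put-call parity: C - P = S_0 * exp(-qT) - K * exp(-rT).
S_0 * exp(-qT) = 26.3500 * 1.00000000 = 26.35000000
K * exp(-rT) = 23.8300 * 0.99600799 = 23.73487039
P = C - S*exp(-qT) + K*exp(-rT)
P = 3.1925 - 26.35000000 + 23.73487039 = 0.5774

Answer: Put price = 0.5774


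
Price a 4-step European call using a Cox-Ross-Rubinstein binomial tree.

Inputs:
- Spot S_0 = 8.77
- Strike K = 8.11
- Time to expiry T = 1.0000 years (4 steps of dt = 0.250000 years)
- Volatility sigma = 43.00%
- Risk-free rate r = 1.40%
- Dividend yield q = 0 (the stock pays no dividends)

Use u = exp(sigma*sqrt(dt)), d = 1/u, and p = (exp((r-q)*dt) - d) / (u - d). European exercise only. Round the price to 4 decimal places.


dt = T/N = 0.250000
u = exp(sigma*sqrt(dt)) = 1.239862; d = 1/u = 0.806541
p = (exp((r-q)*dt) - d) / (u - d) = 0.454547
Discount per step: exp(-r*dt) = 0.996506
Stock lattice S(k, i) with i counting down-moves:
  k=0: S(0,0) = 8.7700
  k=1: S(1,0) = 10.8736; S(1,1) = 7.0734
  k=2: S(2,0) = 13.4817; S(2,1) = 8.7700; S(2,2) = 5.7050
  k=3: S(3,0) = 16.7155; S(3,1) = 10.8736; S(3,2) = 7.0734; S(3,3) = 4.6013
  k=4: S(4,0) = 20.7249; S(4,1) = 13.4817; S(4,2) = 8.7700; S(4,3) = 5.7050; S(4,4) = 3.7111
Terminal payoffs V(N, i) = max(S_T - K, 0):
  V(4,0) = 12.614919; V(4,1) = 5.371748; V(4,2) = 0.660000; V(4,3) = 0.000000; V(4,4) = 0.000000
Backward induction: V(k, i) = exp(-r*dt) * [p * V(k+1, i) + (1-p) * V(k+1, i+1)].
  V(3,0) = exp(-r*dt) * [p*12.614919 + (1-p)*5.371748] = 8.633842
  V(3,1) = exp(-r*dt) * [p*5.371748 + (1-p)*0.660000] = 2.791924
  V(3,2) = exp(-r*dt) * [p*0.660000 + (1-p)*0.000000] = 0.298953
  V(3,3) = exp(-r*dt) * [p*0.000000 + (1-p)*0.000000] = 0.000000
  V(2,0) = exp(-r*dt) * [p*8.633842 + (1-p)*2.791924] = 5.428320
  V(2,1) = exp(-r*dt) * [p*2.791924 + (1-p)*0.298953] = 1.427123
  V(2,2) = exp(-r*dt) * [p*0.298953 + (1-p)*0.000000] = 0.135414
  V(1,0) = exp(-r*dt) * [p*5.428320 + (1-p)*1.427123] = 3.234516
  V(1,1) = exp(-r*dt) * [p*1.427123 + (1-p)*0.135414] = 0.720032
  V(0,0) = exp(-r*dt) * [p*3.234516 + (1-p)*0.720032] = 1.856475

Answer: Price = V(0,0) = 1.8565


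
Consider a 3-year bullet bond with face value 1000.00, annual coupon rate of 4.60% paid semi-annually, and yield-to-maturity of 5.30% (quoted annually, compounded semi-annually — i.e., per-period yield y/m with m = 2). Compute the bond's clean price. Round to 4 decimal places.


Coupon per period c = face * coupon_rate / m = 23.000000
Periods per year m = 2; per-period yield y/m = 0.026500
Number of cashflows N = 6
Cashflows (t years, CF_t, discount factor 1/(1+y/m)^(m*t), PV):
  t = 0.5000: CF_t = 23.000000, DF = 0.974184, PV = 22.406235
  t = 1.0000: CF_t = 23.000000, DF = 0.949035, PV = 21.827798
  t = 1.5000: CF_t = 23.000000, DF = 0.924535, PV = 21.264294
  t = 2.0000: CF_t = 23.000000, DF = 0.900667, PV = 20.715338
  t = 2.5000: CF_t = 23.000000, DF = 0.877415, PV = 20.180553
  t = 3.0000: CF_t = 1023.000000, DF = 0.854764, PV = 874.423683
Price P = sum_t PV_t = 980.817901

Answer: Price = 980.8179


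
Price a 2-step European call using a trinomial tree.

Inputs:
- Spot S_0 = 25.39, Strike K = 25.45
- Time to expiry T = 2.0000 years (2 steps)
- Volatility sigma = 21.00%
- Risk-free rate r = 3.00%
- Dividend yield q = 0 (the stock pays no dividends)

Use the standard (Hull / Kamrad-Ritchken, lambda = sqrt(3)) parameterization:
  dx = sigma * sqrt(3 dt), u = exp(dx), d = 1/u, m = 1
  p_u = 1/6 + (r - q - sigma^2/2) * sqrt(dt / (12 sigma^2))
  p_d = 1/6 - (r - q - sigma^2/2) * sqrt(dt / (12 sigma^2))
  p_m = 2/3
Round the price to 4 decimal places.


dt = T/N = 1.000000; dx = sigma*sqrt(3*dt) = 0.363731
u = exp(dx) = 1.438687; d = 1/u = 0.695078
p_u = 0.177595, p_m = 0.666667, p_d = 0.155738
Discount per step: exp(-r*dt) = 0.970446
Stock lattice S(k, j) with j the centered position index:
  k=0: S(0,+0) = 25.3900
  k=1: S(1,-1) = 17.6480; S(1,+0) = 25.3900; S(1,+1) = 36.5283
  k=2: S(2,-2) = 12.2668; S(2,-1) = 17.6480; S(2,+0) = 25.3900; S(2,+1) = 36.5283; S(2,+2) = 52.5527
Terminal payoffs V(N, j) = max(S_T - K, 0):
  V(2,-2) = 0.000000; V(2,-1) = 0.000000; V(2,+0) = 0.000000; V(2,+1) = 11.078255; V(2,+2) = 27.102714
Backward induction: V(k, j) = exp(-r*dt) * [p_u * V(k+1, j+1) + p_m * V(k+1, j) + p_d * V(k+1, j-1)]
  V(1,-1) = exp(-r*dt) * [p_u*0.000000 + p_m*0.000000 + p_d*0.000000] = 0.000000
  V(1,+0) = exp(-r*dt) * [p_u*11.078255 + p_m*0.000000 + p_d*0.000000] = 1.909297
  V(1,+1) = exp(-r*dt) * [p_u*27.102714 + p_m*11.078255 + p_d*0.000000] = 11.838282
  V(0,+0) = exp(-r*dt) * [p_u*11.838282 + p_m*1.909297 + p_d*0.000000] = 3.275531

Answer: Price = V(0,0) = 3.2755


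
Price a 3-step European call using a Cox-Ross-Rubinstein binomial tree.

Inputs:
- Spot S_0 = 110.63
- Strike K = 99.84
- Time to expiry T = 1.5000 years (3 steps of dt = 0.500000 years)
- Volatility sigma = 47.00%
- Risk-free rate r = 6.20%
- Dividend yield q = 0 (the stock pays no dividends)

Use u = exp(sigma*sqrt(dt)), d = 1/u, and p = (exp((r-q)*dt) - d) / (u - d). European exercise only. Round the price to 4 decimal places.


dt = T/N = 0.500000
u = exp(sigma*sqrt(dt)) = 1.394227; d = 1/u = 0.717243
p = (exp((r-q)*dt) - d) / (u - d) = 0.464180
Discount per step: exp(-r*dt) = 0.969476
Stock lattice S(k, i) with i counting down-moves:
  k=0: S(0,0) = 110.6300
  k=1: S(1,0) = 154.2433; S(1,1) = 79.3486
  k=2: S(2,0) = 215.0502; S(2,1) = 110.6300; S(2,2) = 56.9123
  k=3: S(3,0) = 299.8289; S(3,1) = 154.2433; S(3,2) = 79.3486; S(3,3) = 40.8199
Terminal payoffs V(N, i) = max(S_T - K, 0):
  V(3,0) = 199.988865; V(3,1) = 54.403340; V(3,2) = 0.000000; V(3,3) = 0.000000
Backward induction: V(k, i) = exp(-r*dt) * [p * V(k+1, i) + (1-p) * V(k+1, i+1)].
  V(2,0) = exp(-r*dt) * [p*199.988865 + (1-p)*54.403340] = 118.257799
  V(2,1) = exp(-r*dt) * [p*54.403340 + (1-p)*0.000000] = 24.482102
  V(2,2) = exp(-r*dt) * [p*0.000000 + (1-p)*0.000000] = 0.000000
  V(1,0) = exp(-r*dt) * [p*118.257799 + (1-p)*24.482102] = 65.934896
  V(1,1) = exp(-r*dt) * [p*24.482102 + (1-p)*0.000000] = 11.017216
  V(0,0) = exp(-r*dt) * [p*65.934896 + (1-p)*11.017216] = 35.394482

Answer: Price = V(0,0) = 35.3945


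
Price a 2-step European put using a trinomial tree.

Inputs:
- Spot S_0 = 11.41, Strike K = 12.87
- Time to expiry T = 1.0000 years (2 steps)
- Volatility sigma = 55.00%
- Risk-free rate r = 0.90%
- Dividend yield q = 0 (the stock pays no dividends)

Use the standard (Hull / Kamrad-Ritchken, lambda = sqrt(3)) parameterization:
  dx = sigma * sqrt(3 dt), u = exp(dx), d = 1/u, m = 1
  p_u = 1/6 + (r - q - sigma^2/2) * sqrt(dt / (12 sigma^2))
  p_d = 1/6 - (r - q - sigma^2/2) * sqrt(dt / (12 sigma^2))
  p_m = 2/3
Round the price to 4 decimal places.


Answer: Price = V(0,0) = 3.2333

Derivation:
dt = T/N = 0.500000; dx = sigma*sqrt(3*dt) = 0.673610
u = exp(dx) = 1.961304; d = 1/u = 0.509865
p_u = 0.113873, p_m = 0.666667, p_d = 0.219461
Discount per step: exp(-r*dt) = 0.995510
Stock lattice S(k, j) with j the centered position index:
  k=0: S(0,+0) = 11.4100
  k=1: S(1,-1) = 5.8176; S(1,+0) = 11.4100; S(1,+1) = 22.3785
  k=2: S(2,-2) = 2.9662; S(2,-1) = 5.8176; S(2,+0) = 11.4100; S(2,+1) = 22.3785; S(2,+2) = 43.8910
Terminal payoffs V(N, j) = max(K - S_T, 0):
  V(2,-2) = 9.903832; V(2,-1) = 7.052443; V(2,+0) = 1.460000; V(2,+1) = 0.000000; V(2,+2) = 0.000000
Backward induction: V(k, j) = exp(-r*dt) * [p_u * V(k+1, j+1) + p_m * V(k+1, j) + p_d * V(k+1, j-1)]
  V(1,-1) = exp(-r*dt) * [p_u*1.460000 + p_m*7.052443 + p_d*9.903832] = 7.009768
  V(1,+0) = exp(-r*dt) * [p_u*0.000000 + p_m*1.460000 + p_d*7.052443] = 2.509747
  V(1,+1) = exp(-r*dt) * [p_u*0.000000 + p_m*0.000000 + p_d*1.460000] = 0.318974
  V(0,+0) = exp(-r*dt) * [p_u*0.318974 + p_m*2.509747 + p_d*7.009768] = 3.233273
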